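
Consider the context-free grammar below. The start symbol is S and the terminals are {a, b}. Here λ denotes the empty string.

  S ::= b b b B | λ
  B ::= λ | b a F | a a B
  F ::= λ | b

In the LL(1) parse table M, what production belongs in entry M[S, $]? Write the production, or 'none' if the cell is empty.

FIRST(S) = {λ, b}
FIRST(B) = {λ, a, b}
FIRST(F) = {λ, b}
FOLLOW(S) includes $ since S is the start symbol.
FOLLOW(S): S appears on no right-hand side. Thus FOLLOW(S) = {$}.
For S ::= b b b B: FIRST(b b b B) = {b}, so it goes in M[S, t] for t ∈ {b}.
For S ::= λ: FIRST(λ) = {λ}, so it goes in M[S, t] for t ∈ {}; since λ ∈ FIRST, also for every t ∈ FOLLOW(S) = {$}.

S ::= λ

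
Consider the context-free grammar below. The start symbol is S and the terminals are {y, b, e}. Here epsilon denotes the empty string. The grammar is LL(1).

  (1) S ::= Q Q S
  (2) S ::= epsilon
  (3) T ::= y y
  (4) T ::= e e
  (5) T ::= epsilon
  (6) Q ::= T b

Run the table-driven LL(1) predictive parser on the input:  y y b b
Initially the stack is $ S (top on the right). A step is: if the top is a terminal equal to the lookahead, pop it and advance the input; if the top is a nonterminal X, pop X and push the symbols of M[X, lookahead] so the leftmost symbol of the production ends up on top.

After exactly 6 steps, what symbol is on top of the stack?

step 1: stack=$ S  input=y y b b $  — expand S ::= Q Q S
step 2: stack=$ S Q Q  input=y y b b $  — expand Q ::= T b
step 3: stack=$ S Q b T  input=y y b b $  — expand T ::= y y
step 4: stack=$ S Q b y y  input=y y b b $  — match y
step 5: stack=$ S Q b y  input=y b b $  — match y
step 6: stack=$ S Q b  input=b b $  — match b
Stack after step 6: $ S Q (top = Q).

Q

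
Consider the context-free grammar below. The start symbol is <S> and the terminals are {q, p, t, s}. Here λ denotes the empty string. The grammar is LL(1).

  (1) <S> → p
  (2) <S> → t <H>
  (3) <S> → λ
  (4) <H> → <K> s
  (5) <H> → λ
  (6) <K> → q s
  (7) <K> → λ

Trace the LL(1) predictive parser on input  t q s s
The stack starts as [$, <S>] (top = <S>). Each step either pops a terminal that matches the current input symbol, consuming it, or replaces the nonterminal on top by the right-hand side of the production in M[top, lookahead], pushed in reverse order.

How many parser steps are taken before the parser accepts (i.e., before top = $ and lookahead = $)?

7

step 1: stack=$ <S>  input=t q s s $  — expand <S> → t <H>
step 2: stack=$ <H> t  input=t q s s $  — match t
step 3: stack=$ <H>  input=q s s $  — expand <H> → <K> s
step 4: stack=$ s <K>  input=q s s $  — expand <K> → q s
step 5: stack=$ s s q  input=q s s $  — match q
step 6: stack=$ s s  input=s s $  — match s
step 7: stack=$ s  input=s $  — match s
Accept reached after 7 steps.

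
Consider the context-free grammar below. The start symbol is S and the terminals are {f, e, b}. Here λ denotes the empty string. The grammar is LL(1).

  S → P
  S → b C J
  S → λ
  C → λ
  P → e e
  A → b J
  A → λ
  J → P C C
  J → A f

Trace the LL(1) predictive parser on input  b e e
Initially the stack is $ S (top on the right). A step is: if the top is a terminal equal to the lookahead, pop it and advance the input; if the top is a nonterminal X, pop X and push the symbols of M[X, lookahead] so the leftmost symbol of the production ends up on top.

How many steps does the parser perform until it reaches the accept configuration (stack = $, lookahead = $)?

step 1: stack=$ S  input=b e e $  — expand S → b C J
step 2: stack=$ J C b  input=b e e $  — match b
step 3: stack=$ J C  input=e e $  — expand C → λ
step 4: stack=$ J  input=e e $  — expand J → P C C
step 5: stack=$ C C P  input=e e $  — expand P → e e
step 6: stack=$ C C e e  input=e e $  — match e
step 7: stack=$ C C e  input=e $  — match e
step 8: stack=$ C C  input=$  — expand C → λ
step 9: stack=$ C  input=$  — expand C → λ
Accept reached after 9 steps.

9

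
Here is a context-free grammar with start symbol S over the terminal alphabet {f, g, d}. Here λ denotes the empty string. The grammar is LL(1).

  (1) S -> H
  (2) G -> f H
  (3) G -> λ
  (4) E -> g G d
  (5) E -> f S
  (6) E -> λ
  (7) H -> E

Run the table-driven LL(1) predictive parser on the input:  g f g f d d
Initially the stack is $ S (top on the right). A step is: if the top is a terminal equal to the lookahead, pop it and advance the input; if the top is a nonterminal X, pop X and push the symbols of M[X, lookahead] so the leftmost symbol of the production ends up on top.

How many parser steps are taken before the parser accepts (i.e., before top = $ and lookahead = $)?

step 1: stack=$ S  input=g f g f d d $  — expand S -> H
step 2: stack=$ H  input=g f g f d d $  — expand H -> E
step 3: stack=$ E  input=g f g f d d $  — expand E -> g G d
step 4: stack=$ d G g  input=g f g f d d $  — match g
step 5: stack=$ d G  input=f g f d d $  — expand G -> f H
step 6: stack=$ d H f  input=f g f d d $  — match f
step 7: stack=$ d H  input=g f d d $  — expand H -> E
step 8: stack=$ d E  input=g f d d $  — expand E -> g G d
step 9: stack=$ d d G g  input=g f d d $  — match g
step 10: stack=$ d d G  input=f d d $  — expand G -> f H
step 11: stack=$ d d H f  input=f d d $  — match f
step 12: stack=$ d d H  input=d d $  — expand H -> E
step 13: stack=$ d d E  input=d d $  — expand E -> λ
step 14: stack=$ d d  input=d d $  — match d
step 15: stack=$ d  input=d $  — match d
Accept reached after 15 steps.

15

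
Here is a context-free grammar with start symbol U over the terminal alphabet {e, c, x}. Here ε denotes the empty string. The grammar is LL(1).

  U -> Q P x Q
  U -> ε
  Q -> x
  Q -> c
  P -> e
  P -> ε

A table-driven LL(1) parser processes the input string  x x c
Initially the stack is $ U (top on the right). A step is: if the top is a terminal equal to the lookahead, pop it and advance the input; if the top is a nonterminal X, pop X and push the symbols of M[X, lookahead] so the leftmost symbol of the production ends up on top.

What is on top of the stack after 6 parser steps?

step 1: stack=$ U  input=x x c $  — expand U -> Q P x Q
step 2: stack=$ Q x P Q  input=x x c $  — expand Q -> x
step 3: stack=$ Q x P x  input=x x c $  — match x
step 4: stack=$ Q x P  input=x c $  — expand P -> ε
step 5: stack=$ Q x  input=x c $  — match x
step 6: stack=$ Q  input=c $  — expand Q -> c
Stack after step 6: $ c (top = c).

c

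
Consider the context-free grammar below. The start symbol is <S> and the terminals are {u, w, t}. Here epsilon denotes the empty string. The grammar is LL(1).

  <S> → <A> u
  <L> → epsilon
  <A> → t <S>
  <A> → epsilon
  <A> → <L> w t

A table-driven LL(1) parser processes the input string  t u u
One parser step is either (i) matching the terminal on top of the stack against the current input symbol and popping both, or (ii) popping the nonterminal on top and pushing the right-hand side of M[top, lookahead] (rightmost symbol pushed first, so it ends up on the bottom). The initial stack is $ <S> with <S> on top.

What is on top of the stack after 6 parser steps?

     Stack      Input    Action
  1  $ <S>      t u u $  expand <S> → <A> u
  2  $ u <A>    t u u $  expand <A> → t <S>
  3  $ u <S> t  t u u $  match t
  4  $ u <S>    u u $    expand <S> → <A> u
  5  $ u u <A>  u u $    expand <A> → epsilon
  6  $ u u      u u $    match u
Stack after step 6: $ u (top = u).

u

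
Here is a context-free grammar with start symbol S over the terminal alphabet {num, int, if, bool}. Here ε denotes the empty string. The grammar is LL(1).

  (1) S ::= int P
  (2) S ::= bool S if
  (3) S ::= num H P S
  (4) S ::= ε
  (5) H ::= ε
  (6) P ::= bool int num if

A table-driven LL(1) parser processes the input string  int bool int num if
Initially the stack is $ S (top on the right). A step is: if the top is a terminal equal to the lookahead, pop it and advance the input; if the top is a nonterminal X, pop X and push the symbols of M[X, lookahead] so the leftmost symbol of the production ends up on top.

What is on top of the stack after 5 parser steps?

num

     Stack              Input                  Action
  1  $ S                int bool int num if $  expand S ::= int P
  2  $ P int            int bool int num if $  match int
  3  $ P                bool int num if $      expand P ::= bool int num if
  4  $ if num int bool  bool int num if $      match bool
  5  $ if num int       int num if $           match int
Stack after step 5: $ if num (top = num).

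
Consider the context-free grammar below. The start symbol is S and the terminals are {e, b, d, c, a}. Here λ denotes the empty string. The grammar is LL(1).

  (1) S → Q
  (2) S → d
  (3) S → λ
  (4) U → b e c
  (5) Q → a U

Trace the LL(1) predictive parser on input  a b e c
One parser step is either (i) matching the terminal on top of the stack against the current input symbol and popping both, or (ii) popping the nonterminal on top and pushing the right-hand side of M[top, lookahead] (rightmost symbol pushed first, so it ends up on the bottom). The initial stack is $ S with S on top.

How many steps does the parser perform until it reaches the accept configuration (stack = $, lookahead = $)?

     Stack    Input      Action
  1  $ S      a b e c $  expand S → Q
  2  $ Q      a b e c $  expand Q → a U
  3  $ U a    a b e c $  match a
  4  $ U      b e c $    expand U → b e c
  5  $ c e b  b e c $    match b
  6  $ c e    e c $      match e
  7  $ c      c $        match c
Accept reached after 7 steps.

7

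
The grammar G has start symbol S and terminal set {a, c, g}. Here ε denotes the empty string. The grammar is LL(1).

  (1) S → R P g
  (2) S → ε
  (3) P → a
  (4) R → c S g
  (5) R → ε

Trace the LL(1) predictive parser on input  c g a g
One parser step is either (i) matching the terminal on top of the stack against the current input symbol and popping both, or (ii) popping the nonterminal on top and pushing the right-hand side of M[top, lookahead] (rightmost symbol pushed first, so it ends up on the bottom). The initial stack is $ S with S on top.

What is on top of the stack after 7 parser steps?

     Stack        Input      Action
  1  $ S          c g a g $  expand S → R P g
  2  $ g P R      c g a g $  expand R → c S g
  3  $ g P g S c  c g a g $  match c
  4  $ g P g S    g a g $    expand S → ε
  5  $ g P g      g a g $    match g
  6  $ g P        a g $      expand P → a
  7  $ g a        a g $      match a
Stack after step 7: $ g (top = g).

g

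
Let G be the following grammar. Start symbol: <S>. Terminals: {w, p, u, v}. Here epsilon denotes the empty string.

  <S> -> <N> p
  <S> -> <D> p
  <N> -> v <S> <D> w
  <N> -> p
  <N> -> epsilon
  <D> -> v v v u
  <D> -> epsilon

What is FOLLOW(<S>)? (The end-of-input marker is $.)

{$, v, w}

FIRST(<N>) = {epsilon, p, v}
FIRST(<D>) = {epsilon, v}
FIRST(<S>) = {p, v}  (via <N> p, <D> p)
FOLLOW(<S>) includes $ since <S> is the start symbol.
FOLLOW(<S>): in <N>->v <S> <D> w, <S> is followed by <D> w with FIRST {v, w}. Thus FOLLOW(<S>) = {$, v, w}.
FOLLOW(<N>): in <S>-><N> p, <N> is followed by p with FIRST {p}. Thus FOLLOW(<N>) = {p}.
FOLLOW(<D>): in <S>-><D> p, <D> is followed by p with FIRST {p}; in <N>->v <S> <D> w, <D> is followed by w with FIRST {w}. Thus FOLLOW(<D>) = {p, w}.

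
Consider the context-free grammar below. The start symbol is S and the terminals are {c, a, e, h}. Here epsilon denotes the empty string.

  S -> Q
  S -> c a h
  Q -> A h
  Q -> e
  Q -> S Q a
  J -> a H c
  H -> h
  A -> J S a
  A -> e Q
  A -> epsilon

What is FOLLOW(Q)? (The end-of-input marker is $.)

FIRST(J) = {a}
FIRST(H) = {h}
FIRST(A) = {epsilon, a, e}  (via J S a)
FIRST(S) = {a, c, e, h}  (via Q)
FIRST(Q) = {a, c, e, h}  (via A h, S Q a)
FOLLOW(S) includes $ since S is the start symbol.
FOLLOW(S): in Q->S Q a, S is followed by Q a with FIRST {a, c, e, h}; in A->J S a, S is followed by a with FIRST {a}. Thus FOLLOW(S) = {$, a, c, e, h}.
FOLLOW(J): in A->J S a, J is followed by S a with FIRST {a, c, e, h}. Thus FOLLOW(J) = {a, c, e, h}.
FOLLOW(H): in J->a H c, H is followed by c with FIRST {c}. Thus FOLLOW(H) = {c}.
FOLLOW(A): in Q->A h, A is followed by h with FIRST {h}. Thus FOLLOW(A) = {h}.
FOLLOW(Q): in S->Q, the suffix after Q is empty, so FOLLOW(Q) ⊇ FOLLOW(S) = {$, a, c, e, h}; in Q->S Q a, Q is followed by a with FIRST {a}; in A->e Q, the suffix after Q is empty, so FOLLOW(Q) ⊇ FOLLOW(A) = {h}. Thus FOLLOW(Q) = {$, a, c, e, h}.

{$, a, c, e, h}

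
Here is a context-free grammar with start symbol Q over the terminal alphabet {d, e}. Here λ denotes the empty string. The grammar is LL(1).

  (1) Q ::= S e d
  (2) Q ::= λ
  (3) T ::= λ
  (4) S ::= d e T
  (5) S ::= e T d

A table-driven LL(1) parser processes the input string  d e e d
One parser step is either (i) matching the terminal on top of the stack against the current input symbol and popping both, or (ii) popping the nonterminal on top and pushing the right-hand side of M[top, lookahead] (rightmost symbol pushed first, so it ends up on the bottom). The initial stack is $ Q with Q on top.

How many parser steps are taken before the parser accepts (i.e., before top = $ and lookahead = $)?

step 1: stack=$ Q  input=d e e d $  — expand Q ::= S e d
step 2: stack=$ d e S  input=d e e d $  — expand S ::= d e T
step 3: stack=$ d e T e d  input=d e e d $  — match d
step 4: stack=$ d e T e  input=e e d $  — match e
step 5: stack=$ d e T  input=e d $  — expand T ::= λ
step 6: stack=$ d e  input=e d $  — match e
step 7: stack=$ d  input=d $  — match d
Accept reached after 7 steps.

7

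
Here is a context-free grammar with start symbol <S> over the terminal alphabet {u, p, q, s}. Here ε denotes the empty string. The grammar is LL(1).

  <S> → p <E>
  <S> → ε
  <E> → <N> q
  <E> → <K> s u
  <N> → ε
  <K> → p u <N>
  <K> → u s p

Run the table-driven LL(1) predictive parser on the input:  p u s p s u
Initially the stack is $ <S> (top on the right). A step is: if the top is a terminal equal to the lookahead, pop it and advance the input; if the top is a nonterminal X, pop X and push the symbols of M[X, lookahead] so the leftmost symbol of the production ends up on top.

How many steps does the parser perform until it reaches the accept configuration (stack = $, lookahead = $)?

9

step 1: stack=$ <S>  input=p u s p s u $  — expand <S> → p <E>
step 2: stack=$ <E> p  input=p u s p s u $  — match p
step 3: stack=$ <E>  input=u s p s u $  — expand <E> → <K> s u
step 4: stack=$ u s <K>  input=u s p s u $  — expand <K> → u s p
step 5: stack=$ u s p s u  input=u s p s u $  — match u
step 6: stack=$ u s p s  input=s p s u $  — match s
step 7: stack=$ u s p  input=p s u $  — match p
step 8: stack=$ u s  input=s u $  — match s
step 9: stack=$ u  input=u $  — match u
Accept reached after 9 steps.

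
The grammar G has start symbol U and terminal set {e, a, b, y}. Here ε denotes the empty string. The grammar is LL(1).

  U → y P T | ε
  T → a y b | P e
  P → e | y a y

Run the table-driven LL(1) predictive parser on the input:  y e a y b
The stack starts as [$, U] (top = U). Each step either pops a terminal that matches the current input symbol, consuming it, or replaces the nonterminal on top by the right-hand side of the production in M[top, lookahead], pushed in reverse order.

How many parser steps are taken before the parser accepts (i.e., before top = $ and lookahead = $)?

step 1: stack=$ U  input=y e a y b $  — expand U → y P T
step 2: stack=$ T P y  input=y e a y b $  — match y
step 3: stack=$ T P  input=e a y b $  — expand P → e
step 4: stack=$ T e  input=e a y b $  — match e
step 5: stack=$ T  input=a y b $  — expand T → a y b
step 6: stack=$ b y a  input=a y b $  — match a
step 7: stack=$ b y  input=y b $  — match y
step 8: stack=$ b  input=b $  — match b
Accept reached after 8 steps.

8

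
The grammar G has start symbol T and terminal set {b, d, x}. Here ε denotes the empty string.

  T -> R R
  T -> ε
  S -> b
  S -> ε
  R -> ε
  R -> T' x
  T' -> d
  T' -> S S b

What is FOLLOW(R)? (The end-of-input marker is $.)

{$, b, d}

FIRST(S): from S->b we get {b}; from S->ε we get {ε}. So FIRST(S) = {ε, b}.
FIRST(T'): from T'->d we get {d}; from T'->S S b we get {b}. So FIRST(T') = {b, d}.
FIRST(R): from R->ε we get {ε}; from R->T' x we get {b, d}. So FIRST(R) = {ε, b, d}.
FIRST(T): from T->R R we get {ε, b, d}; from T->ε we get {ε}. So FIRST(T) = {ε, b, d}.
FOLLOW(T) includes $ since T is the start symbol.
FOLLOW(T): T appears on no right-hand side. Thus FOLLOW(T) = {$}.
FOLLOW(S): in T'->S S b (occurrence 1), S is followed by S b with FIRST {b}; in T'->S S b (occurrence 2), S is followed by b with FIRST {b}. Thus FOLLOW(S) = {b}.
FOLLOW(R): in T->R R (occurrence 1), R is followed by R with FIRST {ε, b, d}; in T->R R (occurrence 1), the suffix after R is nullable, so FOLLOW(R) ⊇ FOLLOW(T) = {$}; in T->R R (occurrence 2), the suffix after R is empty, so FOLLOW(R) ⊇ FOLLOW(T) = {$}. Thus FOLLOW(R) = {$, b, d}.
FOLLOW(T'): in R->T' x, T' is followed by x with FIRST {x}. Thus FOLLOW(T') = {x}.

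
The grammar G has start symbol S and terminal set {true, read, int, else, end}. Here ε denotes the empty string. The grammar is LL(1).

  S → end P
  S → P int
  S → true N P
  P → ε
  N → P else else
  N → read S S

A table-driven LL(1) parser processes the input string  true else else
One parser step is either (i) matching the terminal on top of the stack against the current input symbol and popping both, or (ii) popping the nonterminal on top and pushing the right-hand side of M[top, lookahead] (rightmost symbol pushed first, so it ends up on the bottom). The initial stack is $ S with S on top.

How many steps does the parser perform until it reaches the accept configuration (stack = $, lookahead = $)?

7

step 1: stack=$ S  input=true else else $  — expand S → true N P
step 2: stack=$ P N true  input=true else else $  — match true
step 3: stack=$ P N  input=else else $  — expand N → P else else
step 4: stack=$ P else else P  input=else else $  — expand P → ε
step 5: stack=$ P else else  input=else else $  — match else
step 6: stack=$ P else  input=else $  — match else
step 7: stack=$ P  input=$  — expand P → ε
Accept reached after 7 steps.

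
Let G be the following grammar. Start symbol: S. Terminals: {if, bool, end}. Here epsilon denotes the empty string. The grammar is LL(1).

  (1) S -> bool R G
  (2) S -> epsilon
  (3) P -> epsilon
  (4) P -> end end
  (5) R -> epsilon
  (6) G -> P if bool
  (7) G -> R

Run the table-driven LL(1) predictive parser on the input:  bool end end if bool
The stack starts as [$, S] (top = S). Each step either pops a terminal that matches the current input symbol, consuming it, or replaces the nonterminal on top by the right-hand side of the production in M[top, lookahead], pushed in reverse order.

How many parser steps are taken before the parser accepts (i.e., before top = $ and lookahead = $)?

     Stack              Input                   Action
  1  $ S                bool end end if bool $  expand S -> bool R G
  2  $ G R bool         bool end end if bool $  match bool
  3  $ G R              end end if bool $       expand R -> epsilon
  4  $ G                end end if bool $       expand G -> P if bool
  5  $ bool if P        end end if bool $       expand P -> end end
  6  $ bool if end end  end end if bool $       match end
  7  $ bool if end      end if bool $           match end
  8  $ bool if          if bool $               match if
  9  $ bool             bool $                  match bool
Accept reached after 9 steps.

9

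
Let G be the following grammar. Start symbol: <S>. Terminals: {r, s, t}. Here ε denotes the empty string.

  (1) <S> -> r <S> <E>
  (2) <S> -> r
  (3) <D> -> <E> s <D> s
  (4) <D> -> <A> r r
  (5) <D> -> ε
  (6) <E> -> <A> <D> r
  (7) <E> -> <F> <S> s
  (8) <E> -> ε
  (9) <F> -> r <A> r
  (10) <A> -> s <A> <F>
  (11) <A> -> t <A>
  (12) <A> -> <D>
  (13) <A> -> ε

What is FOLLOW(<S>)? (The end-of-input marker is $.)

{$, r, s, t}

FIRST(<S>) = {r}
FIRST(<F>) = {r}
FIRST(<D>) = {ε, r, s, t}  (via <E> s <D> s, <A> r r)
FIRST(<A>) = {ε, r, s, t}  (via <D>)
FIRST(<E>) = {ε, r, s, t}  (via <A> <D> r, <F> <S> s)
FOLLOW(<S>) includes $ since <S> is the start symbol.
FOLLOW(<S>): in <S>->r <S> <E>, <S> is followed by <E> with FIRST {ε, r, s, t}; in <S>->r <S> <E>, the suffix after <S> is nullable (adds nothing new); in <E>-><F> <S> s, <S> is followed by s with FIRST {s}. Thus FOLLOW(<S>) = {$, r, s, t}.
FOLLOW(<E>): in <S>->r <S> <E>, the suffix after <E> is empty, so FOLLOW(<E>) ⊇ FOLLOW(<S>) = {$, r, s, t}; in <D>-><E> s <D> s, <E> is followed by s <D> s with FIRST {s}. Thus FOLLOW(<E>) = {$, r, s, t}.
FOLLOW(<A>): in <D>-><A> r r, <A> is followed by r r with FIRST {r}; in <E>-><A> <D> r, <A> is followed by <D> r with FIRST {r, s, t}; in <F>->r <A> r, <A> is followed by r with FIRST {r}; in <A>->s <A> <F>, <A> is followed by <F> with FIRST {r}; in <A>->t <A>, the suffix after <A> is empty (adds nothing new). Thus FOLLOW(<A>) = {r, s, t}.
FOLLOW(<D>): in <D>-><E> s <D> s, <D> is followed by s with FIRST {s}; in <E>-><A> <D> r, <D> is followed by r with FIRST {r}; in <A>-><D>, the suffix after <D> is empty, so FOLLOW(<D>) ⊇ FOLLOW(<A>) = {r, s, t}. Thus FOLLOW(<D>) = {r, s, t}.
FOLLOW(<F>): in <E>-><F> <S> s, <F> is followed by <S> s with FIRST {r}; in <A>->s <A> <F>, the suffix after <F> is empty, so FOLLOW(<F>) ⊇ FOLLOW(<A>) = {r, s, t}. Thus FOLLOW(<F>) = {r, s, t}.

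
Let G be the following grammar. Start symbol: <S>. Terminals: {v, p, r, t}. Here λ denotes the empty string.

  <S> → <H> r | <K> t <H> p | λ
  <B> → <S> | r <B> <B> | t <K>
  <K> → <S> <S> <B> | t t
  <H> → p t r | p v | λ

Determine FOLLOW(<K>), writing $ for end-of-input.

{p, r, t}

FIRST(<H>) = {λ, p}
FIRST(<S>) = {λ, p, r, t}  (via <H> r, <K> t <H> p)
FIRST(<B>) = {λ, p, r, t}  (via <S>)
FIRST(<K>) = {λ, p, r, t}  (via <S> <S> <B>)
FOLLOW(<S>) includes $ since <S> is the start symbol.
FOLLOW(<H>): in <S>→<H> r, <H> is followed by r with FIRST {r}; in <S>→<K> t <H> p, <H> is followed by p with FIRST {p}. Thus FOLLOW(<H>) = {p, r}.
FOLLOW(<S>): in <B>→<S>, the suffix after <S> is empty, so FOLLOW(<S>) ⊇ FOLLOW(<B>) = {p, r, t}; in <K>→<S> <S> <B> (occurrence 1), <S> is followed by <S> <B> with FIRST {λ, p, r, t}; in <K>→<S> <S> <B> (occurrence 1), the suffix after <S> is nullable, so FOLLOW(<S>) ⊇ FOLLOW(<K>) = {p, r, t}; in <K>→<S> <S> <B> (occurrence 2), <S> is followed by <B> with FIRST {λ, p, r, t}; in <K>→<S> <S> <B> (occurrence 2), the suffix after <S> is nullable, so FOLLOW(<S>) ⊇ FOLLOW(<K>) = {p, r, t}. Thus FOLLOW(<S>) = {$, p, r, t}.
FOLLOW(<B>): in <B>→r <B> <B> (occurrence 1), <B> is followed by <B> with FIRST {λ, p, r, t}; in <B>→r <B> <B> (occurrence 1), the suffix after <B> is nullable (adds nothing new); in <B>→r <B> <B> (occurrence 2), the suffix after <B> is empty (adds nothing new); in <K>→<S> <S> <B>, the suffix after <B> is empty, so FOLLOW(<B>) ⊇ FOLLOW(<K>) = {p, r, t}. Thus FOLLOW(<B>) = {p, r, t}.
FOLLOW(<K>): in <S>→<K> t <H> p, <K> is followed by t <H> p with FIRST {t}; in <B>→t <K>, the suffix after <K> is empty, so FOLLOW(<K>) ⊇ FOLLOW(<B>) = {p, r, t}. Thus FOLLOW(<K>) = {p, r, t}.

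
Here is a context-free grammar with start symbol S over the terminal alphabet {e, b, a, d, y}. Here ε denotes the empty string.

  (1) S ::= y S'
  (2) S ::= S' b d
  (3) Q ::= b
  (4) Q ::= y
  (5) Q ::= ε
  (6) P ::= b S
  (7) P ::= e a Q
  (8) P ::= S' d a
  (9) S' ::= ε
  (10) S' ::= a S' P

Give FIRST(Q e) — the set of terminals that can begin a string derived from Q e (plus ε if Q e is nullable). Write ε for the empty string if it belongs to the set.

FIRST(Q): from Q::=b we get {b}; from Q::=y we get {y}; from Q::=ε we get {ε}. So FIRST(Q) = {ε, b, y}.
FIRST(S'): from S'::=ε we get {ε}; from S'::=a S' P we get {a}. So FIRST(S') = {ε, a}.
FIRST(S): from S::=y S' we get {y}; from S::=S' b d we get {a, b}. So FIRST(S) = {a, b, y}.
FIRST(P): from P::=b S we get {b}; from P::=e a Q we get {e}; from P::=S' d a we get {a, d}. So FIRST(P) = {a, b, d, e}.
FIRST(Q e): take FIRST of each symbol in turn, carrying on past any symbol whose FIRST contains ε; result {b, e, y}.

{b, e, y}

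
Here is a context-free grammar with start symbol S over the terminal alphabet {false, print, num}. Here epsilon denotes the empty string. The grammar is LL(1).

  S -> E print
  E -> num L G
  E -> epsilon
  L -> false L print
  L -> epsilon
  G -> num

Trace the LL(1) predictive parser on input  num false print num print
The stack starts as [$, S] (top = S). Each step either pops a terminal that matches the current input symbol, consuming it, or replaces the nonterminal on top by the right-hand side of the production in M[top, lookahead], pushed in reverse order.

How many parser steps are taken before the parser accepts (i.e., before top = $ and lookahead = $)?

      Stack                    Input                        Action
   1  $ S                      num false print num print $  expand S -> E print
   2  $ print E                num false print num print $  expand E -> num L G
   3  $ print G L num          num false print num print $  match num
   4  $ print G L              false print num print $      expand L -> false L print
   5  $ print G print L false  false print num print $      match false
   6  $ print G print L        print num print $            expand L -> epsilon
   7  $ print G print          print num print $            match print
   8  $ print G                num print $                  expand G -> num
   9  $ print num              num print $                  match num
  10  $ print                  print $                      match print
Accept reached after 10 steps.

10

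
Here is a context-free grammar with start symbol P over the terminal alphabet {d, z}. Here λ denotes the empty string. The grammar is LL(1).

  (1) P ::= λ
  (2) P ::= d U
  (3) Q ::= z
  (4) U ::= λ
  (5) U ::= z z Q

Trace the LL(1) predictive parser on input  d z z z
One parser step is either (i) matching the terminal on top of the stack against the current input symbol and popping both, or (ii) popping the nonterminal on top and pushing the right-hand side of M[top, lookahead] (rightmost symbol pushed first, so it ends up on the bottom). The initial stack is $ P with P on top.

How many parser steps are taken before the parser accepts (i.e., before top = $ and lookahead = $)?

     Stack    Input      Action
  1  $ P      d z z z $  expand P ::= d U
  2  $ U d    d z z z $  match d
  3  $ U      z z z $    expand U ::= z z Q
  4  $ Q z z  z z z $    match z
  5  $ Q z    z z $      match z
  6  $ Q      z $        expand Q ::= z
  7  $ z      z $        match z
Accept reached after 7 steps.

7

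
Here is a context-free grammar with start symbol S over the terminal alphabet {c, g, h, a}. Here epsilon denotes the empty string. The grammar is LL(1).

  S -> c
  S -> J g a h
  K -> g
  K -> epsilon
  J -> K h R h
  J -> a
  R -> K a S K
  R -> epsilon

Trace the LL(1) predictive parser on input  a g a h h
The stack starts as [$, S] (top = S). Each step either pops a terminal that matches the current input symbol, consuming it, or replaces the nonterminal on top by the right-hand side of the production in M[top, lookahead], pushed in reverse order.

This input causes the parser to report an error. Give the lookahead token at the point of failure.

h

     Stack      Input        Action
  1  $ S        a g a h h $  expand S -> J g a h
  2  $ h a g J  a g a h h $  expand J -> a
  3  $ h a g a  a g a h h $  match a
  4  $ h a g    g a h h $    match g
  5  $ h a      a h h $      match a
  6  $ h        h h $        match h
  7  $          h $          error: stack empty but input remains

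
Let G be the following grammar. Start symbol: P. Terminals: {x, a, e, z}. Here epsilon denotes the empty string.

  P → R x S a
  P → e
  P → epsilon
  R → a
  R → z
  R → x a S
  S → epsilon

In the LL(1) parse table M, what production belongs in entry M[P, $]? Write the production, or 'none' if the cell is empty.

P → epsilon

FIRST(R): from R→a we get {a}; from R→z we get {z}; from R→x a S we get {x}. So FIRST(R) = {a, x, z}.
FIRST(S): from S→epsilon we get {epsilon}. So FIRST(S) = {epsilon}.
FIRST(P): from P→R x S a we get {a, x, z}; from P→e we get {e}; from P→epsilon we get {epsilon}. So FIRST(P) = {epsilon, a, e, x, z}.
FOLLOW(P) includes $ since P is the start symbol.
FOLLOW(P): P appears on no right-hand side. Thus FOLLOW(P) = {$}.
For P → R x S a: FIRST(R x S a) = {a, x, z}, so it goes in M[P, t] for t ∈ {a, x, z}.
For P → e: FIRST(e) = {e}, so it goes in M[P, t] for t ∈ {e}.
For P → epsilon: FIRST(epsilon) = {epsilon}, so it goes in M[P, t] for t ∈ {}; since epsilon ∈ FIRST, also for every t ∈ FOLLOW(P) = {$}.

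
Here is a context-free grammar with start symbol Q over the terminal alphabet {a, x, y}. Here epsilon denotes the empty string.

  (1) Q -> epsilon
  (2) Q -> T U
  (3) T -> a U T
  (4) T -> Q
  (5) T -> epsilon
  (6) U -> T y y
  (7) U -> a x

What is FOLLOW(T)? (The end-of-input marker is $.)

{a, y}

FIRST(Q) = {epsilon, a, y}  (via T U)
FIRST(T) = {epsilon, a, y}  (via Q)
FIRST(U) = {a, y}  (via T y y)
FOLLOW(Q) includes $ since Q is the start symbol.
FOLLOW(T): in Q->T U, T is followed by U with FIRST {a, y}; in T->a U T, the suffix after T is empty (adds nothing new); in U->T y y, T is followed by y y with FIRST {y}. Thus FOLLOW(T) = {a, y}.
FOLLOW(Q): in T->Q, the suffix after Q is empty, so FOLLOW(Q) ⊇ FOLLOW(T) = {a, y}. Thus FOLLOW(Q) = {$, a, y}.
FOLLOW(U): in Q->T U, the suffix after U is empty, so FOLLOW(U) ⊇ FOLLOW(Q) = {$, a, y}; in T->a U T, U is followed by T with FIRST {epsilon, a, y}; in T->a U T, the suffix after U is nullable, so FOLLOW(U) ⊇ FOLLOW(T) = {a, y}. Thus FOLLOW(U) = {$, a, y}.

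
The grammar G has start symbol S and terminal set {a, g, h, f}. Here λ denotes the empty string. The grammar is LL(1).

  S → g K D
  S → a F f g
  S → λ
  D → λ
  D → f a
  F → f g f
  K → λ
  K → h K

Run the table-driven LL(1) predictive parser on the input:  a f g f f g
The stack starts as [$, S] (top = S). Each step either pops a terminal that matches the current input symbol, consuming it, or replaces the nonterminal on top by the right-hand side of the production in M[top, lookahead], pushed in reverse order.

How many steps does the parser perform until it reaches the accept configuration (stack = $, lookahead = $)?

step 1: stack=$ S  input=a f g f f g $  — expand S → a F f g
step 2: stack=$ g f F a  input=a f g f f g $  — match a
step 3: stack=$ g f F  input=f g f f g $  — expand F → f g f
step 4: stack=$ g f f g f  input=f g f f g $  — match f
step 5: stack=$ g f f g  input=g f f g $  — match g
step 6: stack=$ g f f  input=f f g $  — match f
step 7: stack=$ g f  input=f g $  — match f
step 8: stack=$ g  input=g $  — match g
Accept reached after 8 steps.

8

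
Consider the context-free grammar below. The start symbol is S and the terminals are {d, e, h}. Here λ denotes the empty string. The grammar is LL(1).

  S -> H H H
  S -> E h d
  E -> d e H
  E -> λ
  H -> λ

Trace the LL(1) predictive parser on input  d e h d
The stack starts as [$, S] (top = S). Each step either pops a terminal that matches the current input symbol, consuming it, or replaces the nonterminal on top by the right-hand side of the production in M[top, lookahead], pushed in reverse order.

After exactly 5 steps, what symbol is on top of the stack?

h

     Stack        Input      Action
  1  $ S          d e h d $  expand S -> E h d
  2  $ d h E      d e h d $  expand E -> d e H
  3  $ d h H e d  d e h d $  match d
  4  $ d h H e    e h d $    match e
  5  $ d h H      h d $      expand H -> λ
Stack after step 5: $ d h (top = h).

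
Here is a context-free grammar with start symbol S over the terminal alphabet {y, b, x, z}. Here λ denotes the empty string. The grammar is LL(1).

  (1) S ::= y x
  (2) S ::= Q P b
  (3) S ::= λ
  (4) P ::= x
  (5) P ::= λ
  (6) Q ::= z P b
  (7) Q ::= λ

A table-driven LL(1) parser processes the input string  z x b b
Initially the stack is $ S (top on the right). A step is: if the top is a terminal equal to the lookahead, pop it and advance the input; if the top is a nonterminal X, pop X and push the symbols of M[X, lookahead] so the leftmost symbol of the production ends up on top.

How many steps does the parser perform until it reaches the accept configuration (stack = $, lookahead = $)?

     Stack        Input      Action
  1  $ S          z x b b $  expand S ::= Q P b
  2  $ b P Q      z x b b $  expand Q ::= z P b
  3  $ b P b P z  z x b b $  match z
  4  $ b P b P    x b b $    expand P ::= x
  5  $ b P b x    x b b $    match x
  6  $ b P b      b b $      match b
  7  $ b P        b $        expand P ::= λ
  8  $ b          b $        match b
Accept reached after 8 steps.

8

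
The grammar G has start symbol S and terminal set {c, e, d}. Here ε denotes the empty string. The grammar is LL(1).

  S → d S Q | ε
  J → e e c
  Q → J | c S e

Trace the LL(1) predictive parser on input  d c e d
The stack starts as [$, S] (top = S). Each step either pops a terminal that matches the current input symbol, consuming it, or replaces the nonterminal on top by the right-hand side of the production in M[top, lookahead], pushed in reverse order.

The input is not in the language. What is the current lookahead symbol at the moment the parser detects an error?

step 1: stack=$ S  input=d c e d $  — expand S → d S Q
step 2: stack=$ Q S d  input=d c e d $  — match d
step 3: stack=$ Q S  input=c e d $  — expand S → ε
step 4: stack=$ Q  input=c e d $  — expand Q → c S e
step 5: stack=$ e S c  input=c e d $  — match c
step 6: stack=$ e S  input=e d $  — expand S → ε
step 7: stack=$ e  input=e d $  — match e
step 8: stack=$  input=d $  — error: stack empty but input remains

d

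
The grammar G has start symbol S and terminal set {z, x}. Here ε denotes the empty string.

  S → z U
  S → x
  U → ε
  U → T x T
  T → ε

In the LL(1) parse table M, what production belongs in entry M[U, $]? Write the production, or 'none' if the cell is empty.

FIRST(S) = {x, z}
FIRST(T) = {ε}
FIRST(U) = {ε, x}  (via T x T)
FOLLOW(S) includes $ since S is the start symbol.
FOLLOW(S): S appears on no right-hand side. Thus FOLLOW(S) = {$}.
FOLLOW(U): in S→z U, the suffix after U is empty, so FOLLOW(U) ⊇ FOLLOW(S) = {$}. Thus FOLLOW(U) = {$}.
For U → ε: FIRST(ε) = {ε}, so it goes in M[U, t] for t ∈ {}; since ε ∈ FIRST, also for every t ∈ FOLLOW(U) = {$}.
For U → T x T: FIRST(T x T) = {x}, so it goes in M[U, t] for t ∈ {x}.

U → ε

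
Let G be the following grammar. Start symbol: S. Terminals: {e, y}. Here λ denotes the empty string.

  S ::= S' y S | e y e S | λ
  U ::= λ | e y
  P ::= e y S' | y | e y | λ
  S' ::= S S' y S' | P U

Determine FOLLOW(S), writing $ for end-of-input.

{$, e, y}

FIRST(U): from U::=λ we get {λ}; from U::=e y we get {e}. So FIRST(U) = {λ, e}.
FIRST(P): from P::=e y S' we get {e}; from P::=y we get {y}; from P::=e y we get {e}; from P::=λ we get {λ}. So FIRST(P) = {λ, e, y}.
FIRST(S): from S::=S' y S we get {e, y}; from S::=e y e S we get {e}; from S::=λ we get {λ}. So FIRST(S) = {λ, e, y}.
FIRST(S'): from S'::=S S' y S' we get {e, y}; from S'::=P U we get {λ, e, y}. So FIRST(S') = {λ, e, y}.
FOLLOW(S) includes $ since S is the start symbol.
FOLLOW(S): in S::=S' y S, the suffix after S is empty (adds nothing new); in S::=e y e S, the suffix after S is empty (adds nothing new); in S'::=S S' y S', S is followed by S' y S' with FIRST {e, y}. Thus FOLLOW(S) = {$, e, y}.
FOLLOW(U): in S'::=P U, the suffix after U is empty, so FOLLOW(U) ⊇ FOLLOW(S') = {e, y}. Thus FOLLOW(U) = {e, y}.
FOLLOW(P): in S'::=P U, P is followed by U with FIRST {λ, e}; in S'::=P U, the suffix after P is nullable, so FOLLOW(P) ⊇ FOLLOW(S') = {e, y}. Thus FOLLOW(P) = {e, y}.
FOLLOW(S'): in S::=S' y S, S' is followed by y S with FIRST {y}; in P::=e y S', the suffix after S' is empty, so FOLLOW(S') ⊇ FOLLOW(P) = {e, y}; in S'::=S S' y S' (occurrence 1), S' is followed by y S' with FIRST {y}; in S'::=S S' y S' (occurrence 2), the suffix after S' is empty (adds nothing new). Thus FOLLOW(S') = {e, y}.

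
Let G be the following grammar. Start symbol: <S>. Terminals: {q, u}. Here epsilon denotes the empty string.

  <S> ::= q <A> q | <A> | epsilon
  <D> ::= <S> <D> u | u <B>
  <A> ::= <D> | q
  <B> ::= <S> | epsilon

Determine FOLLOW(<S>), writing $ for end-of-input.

{$, q, u}

FIRST(<S>): from <S>::=q <A> q we get {q}; from <S>::=<A> we get {q, u}; from <S>::=epsilon we get {epsilon}. So FIRST(<S>) = {epsilon, q, u}.
FIRST(<D>): from <D>::=<S> <D> u we get {q, u}; from <D>::=u <B> we get {u}. So FIRST(<D>) = {q, u}.
FIRST(<B>): from <B>::=<S> we get {epsilon, q, u}; from <B>::=epsilon we get {epsilon}. So FIRST(<B>) = {epsilon, q, u}.
FIRST(<A>): from <A>::=<D> we get {q, u}; from <A>::=q we get {q}. So FIRST(<A>) = {q, u}.
FOLLOW(<S>) includes $ since <S> is the start symbol.
FOLLOW(<S>): in <D>::=<S> <D> u, <S> is followed by <D> u with FIRST {q, u}; in <B>::=<S>, the suffix after <S> is empty, so FOLLOW(<S>) ⊇ FOLLOW(<B>) = {$, q, u}. Thus FOLLOW(<S>) = {$, q, u}.
FOLLOW(<A>): in <S>::=q <A> q, <A> is followed by q with FIRST {q}; in <S>::=<A>, the suffix after <A> is empty, so FOLLOW(<A>) ⊇ FOLLOW(<S>) = {$, q, u}. Thus FOLLOW(<A>) = {$, q, u}.
FOLLOW(<D>): in <D>::=<S> <D> u, <D> is followed by u with FIRST {u}; in <A>::=<D>, the suffix after <D> is empty, so FOLLOW(<D>) ⊇ FOLLOW(<A>) = {$, q, u}. Thus FOLLOW(<D>) = {$, q, u}.
FOLLOW(<B>): in <D>::=u <B>, the suffix after <B> is empty, so FOLLOW(<B>) ⊇ FOLLOW(<D>) = {$, q, u}. Thus FOLLOW(<B>) = {$, q, u}.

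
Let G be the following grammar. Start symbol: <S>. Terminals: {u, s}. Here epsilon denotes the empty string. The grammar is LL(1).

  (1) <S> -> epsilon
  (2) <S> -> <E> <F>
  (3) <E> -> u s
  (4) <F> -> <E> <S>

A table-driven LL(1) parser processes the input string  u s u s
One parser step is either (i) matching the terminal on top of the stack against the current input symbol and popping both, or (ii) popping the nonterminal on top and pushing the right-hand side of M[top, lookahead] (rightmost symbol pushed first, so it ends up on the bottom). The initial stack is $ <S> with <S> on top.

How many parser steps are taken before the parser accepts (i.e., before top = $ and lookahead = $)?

9

     Stack      Input      Action
  1  $ <S>      u s u s $  expand <S> -> <E> <F>
  2  $ <F> <E>  u s u s $  expand <E> -> u s
  3  $ <F> s u  u s u s $  match u
  4  $ <F> s    s u s $    match s
  5  $ <F>      u s $      expand <F> -> <E> <S>
  6  $ <S> <E>  u s $      expand <E> -> u s
  7  $ <S> s u  u s $      match u
  8  $ <S> s    s $        match s
  9  $ <S>      $          expand <S> -> epsilon
Accept reached after 9 steps.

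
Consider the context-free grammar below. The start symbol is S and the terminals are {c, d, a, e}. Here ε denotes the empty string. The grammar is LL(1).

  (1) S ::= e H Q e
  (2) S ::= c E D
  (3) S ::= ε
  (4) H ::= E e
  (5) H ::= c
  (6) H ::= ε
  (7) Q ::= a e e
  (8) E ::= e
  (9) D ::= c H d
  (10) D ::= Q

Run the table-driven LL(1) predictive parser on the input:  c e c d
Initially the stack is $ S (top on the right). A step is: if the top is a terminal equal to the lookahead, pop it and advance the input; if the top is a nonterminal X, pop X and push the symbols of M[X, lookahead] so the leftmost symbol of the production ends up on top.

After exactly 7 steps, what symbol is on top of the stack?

d

     Stack    Input      Action
  1  $ S      c e c d $  expand S ::= c E D
  2  $ D E c  c e c d $  match c
  3  $ D E    e c d $    expand E ::= e
  4  $ D e    e c d $    match e
  5  $ D      c d $      expand D ::= c H d
  6  $ d H c  c d $      match c
  7  $ d H    d $        expand H ::= ε
Stack after step 7: $ d (top = d).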